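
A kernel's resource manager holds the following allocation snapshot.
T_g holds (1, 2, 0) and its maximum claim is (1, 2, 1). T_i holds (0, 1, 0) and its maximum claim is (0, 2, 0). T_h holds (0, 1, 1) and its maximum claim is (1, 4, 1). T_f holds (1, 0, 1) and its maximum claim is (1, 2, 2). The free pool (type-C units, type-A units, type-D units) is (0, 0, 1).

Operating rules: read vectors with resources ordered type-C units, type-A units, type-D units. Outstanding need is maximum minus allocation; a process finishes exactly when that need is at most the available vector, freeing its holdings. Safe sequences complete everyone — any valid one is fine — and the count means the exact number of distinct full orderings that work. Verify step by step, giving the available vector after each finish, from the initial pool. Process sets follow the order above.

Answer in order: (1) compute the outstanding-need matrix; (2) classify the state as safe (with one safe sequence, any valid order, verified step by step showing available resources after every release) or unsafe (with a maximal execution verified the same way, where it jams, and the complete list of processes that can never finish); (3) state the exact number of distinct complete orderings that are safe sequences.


(1) Outstanding need per process (order type-C units, type-A units, type-D units):
  T_g: (0, 0, 1)
  T_i: (0, 1, 0)
  T_h: (1, 3, 0)
  T_f: (0, 2, 1)
(2) SAFE, for example via the order T_g, T_i, T_h, T_f.
Key observation: the first exact fit in this order is T_g — it needs (0, 0, 1) with (0, 0, 1) free, meeting a requested resource to the last unit.
Check, step by step:
  pool = (0, 0, 1)
  run T_g (needs (0, 0, 1), free (0, 0, 1)); after release of (1, 2, 0) the pool is (1, 2, 1)
  run T_i (needs (0, 1, 0), free (1, 2, 1)); after release of (0, 1, 0) the pool is (1, 3, 1)
  run T_h (needs (1, 3, 0), free (1, 3, 1)); after release of (0, 1, 1) the pool is (1, 4, 2)
  run T_f (needs (0, 2, 1), free (1, 4, 2)); after release of (1, 0, 1) the pool is (2, 4, 3)
(3) The exact count: 3 of the possible complete orderings are safe sequences.


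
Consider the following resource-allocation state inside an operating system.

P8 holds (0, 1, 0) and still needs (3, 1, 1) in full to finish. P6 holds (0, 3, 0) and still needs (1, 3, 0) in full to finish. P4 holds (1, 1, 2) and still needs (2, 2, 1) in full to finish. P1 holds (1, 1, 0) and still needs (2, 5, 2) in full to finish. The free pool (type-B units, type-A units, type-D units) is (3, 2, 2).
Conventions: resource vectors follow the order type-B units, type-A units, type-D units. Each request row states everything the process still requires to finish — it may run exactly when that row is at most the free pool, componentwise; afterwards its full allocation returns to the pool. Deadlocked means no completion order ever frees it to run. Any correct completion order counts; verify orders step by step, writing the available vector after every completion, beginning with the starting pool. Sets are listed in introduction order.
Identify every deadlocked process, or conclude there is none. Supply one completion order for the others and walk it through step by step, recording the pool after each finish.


The deadlocked set is empty.
Key observation: the pool covers P8 at once, and every later process fits after earlier releases.
The rest can finish in the order P8, P6, P1, P4. Check, step by step:
  pool = (3, 2, 2)
  P8: need (3, 1, 1) fits (3, 2, 2); releases (0, 1, 0), pool now (3, 3, 2)
  P6: need (1, 3, 0) fits (3, 3, 2); releases (0, 3, 0), pool now (3, 6, 2)
  P1: need (2, 5, 2) fits (3, 6, 2); releases (1, 1, 0), pool now (4, 7, 2)
  P4: need (2, 2, 1) fits (4, 7, 2); releases (1, 1, 2), pool now (5, 8, 4)


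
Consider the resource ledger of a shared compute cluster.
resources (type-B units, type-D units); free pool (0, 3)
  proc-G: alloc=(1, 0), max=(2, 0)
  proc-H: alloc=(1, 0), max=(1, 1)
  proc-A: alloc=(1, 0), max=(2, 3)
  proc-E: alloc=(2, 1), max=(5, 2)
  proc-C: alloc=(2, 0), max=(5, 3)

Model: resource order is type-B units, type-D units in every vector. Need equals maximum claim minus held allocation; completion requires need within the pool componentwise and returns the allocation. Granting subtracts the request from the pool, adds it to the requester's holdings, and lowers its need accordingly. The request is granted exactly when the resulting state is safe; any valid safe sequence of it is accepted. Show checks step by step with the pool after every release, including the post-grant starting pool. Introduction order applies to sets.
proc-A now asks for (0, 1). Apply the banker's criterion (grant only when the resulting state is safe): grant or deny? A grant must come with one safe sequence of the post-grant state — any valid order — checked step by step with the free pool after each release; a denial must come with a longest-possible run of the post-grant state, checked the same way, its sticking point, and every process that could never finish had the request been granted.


GRANT — the state after the grant stays safe, e.g. via proc-H, proc-G, proc-A, proc-C, proc-E.
Key observation: (0, 2) free after granting still covers proc-H first, and each release covers the next.
Step-by-step check of the post-grant state:
  pool = (0, 2)
  proc-H needs (0, 1) <= (0, 2) -> finishes; pool += (1, 0) = (1, 2)
  proc-G needs (1, 0) <= (1, 2) -> finishes; pool += (1, 0) = (2, 2)
  proc-A needs (1, 2) <= (2, 2) -> finishes; pool += (1, 1) = (3, 3)
  proc-C needs (3, 3) <= (3, 3) -> finishes; pool += (2, 0) = (5, 3)
  proc-E needs (3, 1) <= (5, 3) -> finishes; pool += (2, 1) = (7, 4)


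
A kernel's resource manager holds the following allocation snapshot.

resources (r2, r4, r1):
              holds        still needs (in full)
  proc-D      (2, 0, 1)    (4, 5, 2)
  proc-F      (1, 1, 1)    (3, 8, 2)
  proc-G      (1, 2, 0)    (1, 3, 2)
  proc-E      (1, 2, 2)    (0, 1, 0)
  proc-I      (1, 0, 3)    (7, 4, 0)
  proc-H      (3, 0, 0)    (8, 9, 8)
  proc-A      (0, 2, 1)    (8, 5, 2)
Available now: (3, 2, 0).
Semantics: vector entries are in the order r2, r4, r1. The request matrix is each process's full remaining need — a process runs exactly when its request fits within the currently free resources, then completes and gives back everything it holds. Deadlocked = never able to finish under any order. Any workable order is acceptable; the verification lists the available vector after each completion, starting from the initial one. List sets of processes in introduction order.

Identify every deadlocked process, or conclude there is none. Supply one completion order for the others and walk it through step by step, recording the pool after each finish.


No process is deadlocked.
Key observation: no deadlock: proc-E fits now, and the freed resources carry the rest through.
One completion order for the rest: proc-E, proc-G, proc-D, proc-I, proc-A, proc-F, proc-H. Verifying each step:
  pool = (3, 2, 0)
  proc-E: need (0, 1, 0) fits (3, 2, 0); releases (1, 2, 2), pool now (4, 4, 2)
  proc-G: need (1, 3, 2) fits (4, 4, 2); releases (1, 2, 0), pool now (5, 6, 2)
  proc-D: need (4, 5, 2) fits (5, 6, 2); releases (2, 0, 1), pool now (7, 6, 3)
  proc-I: need (7, 4, 0) fits (7, 6, 3); releases (1, 0, 3), pool now (8, 6, 6)
  proc-A: need (8, 5, 2) fits (8, 6, 6); releases (0, 2, 1), pool now (8, 8, 7)
  proc-F: need (3, 8, 2) fits (8, 8, 7); releases (1, 1, 1), pool now (9, 9, 8)
  proc-H: need (8, 9, 8) fits (9, 9, 8); releases (3, 0, 0), pool now (12, 9, 8)


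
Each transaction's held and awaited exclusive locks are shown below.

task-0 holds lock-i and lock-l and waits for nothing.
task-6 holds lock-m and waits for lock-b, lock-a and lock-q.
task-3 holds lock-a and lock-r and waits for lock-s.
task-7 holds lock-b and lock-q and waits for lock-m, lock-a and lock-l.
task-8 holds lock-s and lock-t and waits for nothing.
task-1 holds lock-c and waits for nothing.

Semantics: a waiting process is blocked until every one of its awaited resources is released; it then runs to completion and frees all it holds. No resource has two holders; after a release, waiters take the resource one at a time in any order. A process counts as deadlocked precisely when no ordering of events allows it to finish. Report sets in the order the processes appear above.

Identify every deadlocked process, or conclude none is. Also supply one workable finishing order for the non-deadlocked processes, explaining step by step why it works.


Deadlocked: task-6 and task-7.
Key observation: the knot is the closed ring of waits task-6 -> task-7 -> task-6; no other process is dragged down with it.
A valid finishing order for the others: task-8, task-3, task-1, task-0.
Walking it through:
  task-8 waits on nothing -> runs at once and releases lock-s and lock-t
  run task-3 (all its waits — lock-s — are resolved); releases lock-a and lock-r
  task-1 waits on nothing -> runs at once and releases lock-c
  task-0 waits on nothing -> runs at once and releases lock-i and lock-l


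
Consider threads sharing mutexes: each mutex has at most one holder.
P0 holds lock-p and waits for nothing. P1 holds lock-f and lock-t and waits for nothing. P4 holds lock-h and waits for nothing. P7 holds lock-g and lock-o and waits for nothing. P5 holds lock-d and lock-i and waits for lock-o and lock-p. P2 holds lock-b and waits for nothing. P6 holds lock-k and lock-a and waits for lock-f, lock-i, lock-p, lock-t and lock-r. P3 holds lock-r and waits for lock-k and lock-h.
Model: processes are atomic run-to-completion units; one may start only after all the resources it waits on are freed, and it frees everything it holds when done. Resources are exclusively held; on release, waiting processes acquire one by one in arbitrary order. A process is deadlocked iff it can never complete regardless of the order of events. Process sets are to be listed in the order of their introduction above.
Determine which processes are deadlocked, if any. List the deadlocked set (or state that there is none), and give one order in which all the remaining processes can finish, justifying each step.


The deadlocked set is P6 and P3.
Key observation: the waits loop around P6 -> P3 -> P6 with no way out; no other process is dragged down with it.
A valid finishing order for the others: P7, P0, P4, P5, P1, P2.
Step-by-step check:
  run P7 (it waits on nothing); releases lock-g and lock-o
  run P0 (it waits on nothing); releases lock-p
  run P4 (it waits on nothing); releases lock-h
  run P5 (all its waits — lock-o and lock-p — are resolved); releases lock-d and lock-i
  run P1 (it waits on nothing); releases lock-f and lock-t
  run P2 (it waits on nothing); releases lock-b


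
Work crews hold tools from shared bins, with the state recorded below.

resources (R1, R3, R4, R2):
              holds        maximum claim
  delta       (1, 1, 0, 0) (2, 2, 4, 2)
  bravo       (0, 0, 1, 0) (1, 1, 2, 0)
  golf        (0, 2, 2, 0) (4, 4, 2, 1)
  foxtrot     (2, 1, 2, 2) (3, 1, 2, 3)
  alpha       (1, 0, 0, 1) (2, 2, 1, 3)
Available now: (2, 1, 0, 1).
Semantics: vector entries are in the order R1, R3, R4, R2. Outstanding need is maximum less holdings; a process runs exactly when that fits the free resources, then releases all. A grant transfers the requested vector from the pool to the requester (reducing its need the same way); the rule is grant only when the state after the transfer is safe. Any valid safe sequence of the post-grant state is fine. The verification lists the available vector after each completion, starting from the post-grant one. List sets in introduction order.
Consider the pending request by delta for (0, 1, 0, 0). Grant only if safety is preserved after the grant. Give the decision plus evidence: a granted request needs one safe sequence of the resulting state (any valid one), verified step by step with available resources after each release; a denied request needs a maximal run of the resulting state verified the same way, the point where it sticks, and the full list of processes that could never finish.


DENY. Granting would leave the state unsafe.
Key observation: after foxtrot, bravo the pool peaks at (4, 1, 3, 3), and each blocked process is short somewhere: delta on R4; golf on R3; alpha on R3.
On the post-grant state, foxtrot, bravo is a maximal run — nothing extends it. Step-by-step check:
  pool = (2, 0, 0, 1)
  foxtrot: need (1, 0, 0, 1) fits (2, 0, 0, 1); releases (2, 1, 2, 2), pool now (4, 1, 2, 3)
  bravo: need (1, 1, 1, 0) fits (4, 1, 2, 3); releases (0, 0, 1, 0), pool now (4, 1, 3, 3)
  blocked: delta wants (1, 0, 4, 2), pool (4, 1, 3, 3) — not enough R4
  blocked: golf wants (4, 2, 0, 1), pool (4, 1, 3, 3) — not enough R3
  blocked: alpha wants (1, 2, 1, 2), pool (4, 1, 3, 3) — not enough R3
Post-grant, the permanently blocked set is delta, golf and alpha.


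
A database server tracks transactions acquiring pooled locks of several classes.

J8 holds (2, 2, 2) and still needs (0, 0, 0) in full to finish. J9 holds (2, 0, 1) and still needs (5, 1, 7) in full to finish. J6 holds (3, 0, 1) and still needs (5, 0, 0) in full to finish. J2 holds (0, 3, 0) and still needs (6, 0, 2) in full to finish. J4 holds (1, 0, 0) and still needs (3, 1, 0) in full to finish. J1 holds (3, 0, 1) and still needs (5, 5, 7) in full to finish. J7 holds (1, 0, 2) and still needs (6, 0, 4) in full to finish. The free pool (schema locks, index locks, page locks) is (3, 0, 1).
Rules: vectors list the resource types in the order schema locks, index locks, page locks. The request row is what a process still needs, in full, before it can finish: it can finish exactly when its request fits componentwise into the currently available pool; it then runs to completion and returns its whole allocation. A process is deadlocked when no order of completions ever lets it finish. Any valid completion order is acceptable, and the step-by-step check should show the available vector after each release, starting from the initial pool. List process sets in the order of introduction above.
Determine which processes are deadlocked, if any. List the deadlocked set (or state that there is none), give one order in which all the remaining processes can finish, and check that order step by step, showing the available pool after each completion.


The deadlocked set is J9 and J1.
Key observation: no order helps: past J8, J6, J2, J7, J4, the free pool tops out at (10, 5, 6), below what each blocked process needs in page locks.
One completion order for the rest: J8, J6, J2, J7, J4. Walking it through:
  pool = (3, 0, 1)
  J8: need (0, 0, 0) fits (3, 0, 1); releases (2, 2, 2), pool now (5, 2, 3)
  J6: need (5, 0, 0) fits (5, 2, 3); releases (3, 0, 1), pool now (8, 2, 4)
  J2: need (6, 0, 2) fits (8, 2, 4); releases (0, 3, 0), pool now (8, 5, 4)
  J7: need (6, 0, 4) fits (8, 5, 4); releases (1, 0, 2), pool now (9, 5, 6)
  J4: need (3, 1, 0) fits (9, 5, 6); releases (1, 0, 0), pool now (10, 5, 6)
The stuck group stays short no matter what:
  blocked: J9 wants (5, 1, 7), pool (10, 5, 6) — not enough page locks
  blocked: J1 wants (5, 5, 7), pool (10, 5, 6) — not enough page locks


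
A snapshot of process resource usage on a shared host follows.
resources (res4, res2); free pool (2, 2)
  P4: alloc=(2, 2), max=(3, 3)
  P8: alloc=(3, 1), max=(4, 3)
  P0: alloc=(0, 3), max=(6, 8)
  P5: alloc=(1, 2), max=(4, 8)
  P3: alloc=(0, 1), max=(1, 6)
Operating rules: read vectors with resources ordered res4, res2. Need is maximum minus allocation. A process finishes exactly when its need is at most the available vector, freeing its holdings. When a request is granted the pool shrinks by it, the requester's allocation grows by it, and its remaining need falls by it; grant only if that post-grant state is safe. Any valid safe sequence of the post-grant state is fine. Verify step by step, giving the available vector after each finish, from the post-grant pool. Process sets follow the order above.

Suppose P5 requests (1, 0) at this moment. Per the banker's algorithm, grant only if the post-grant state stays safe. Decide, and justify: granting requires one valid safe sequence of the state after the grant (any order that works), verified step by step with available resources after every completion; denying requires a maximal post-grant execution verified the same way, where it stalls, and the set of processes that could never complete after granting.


GRANT: granting preserves safety; a valid post-grant sequence is P4, P8, P3, P0, P5.
Key observation: (1, 2) free after granting still covers P4 first, and each release covers the next.
Check on the post-grant state, step by step:
  pool = (1, 2)
  P4: need (1, 1) fits (1, 2); releases (2, 2), pool now (3, 4)
  P8: need (1, 2) fits (3, 4); releases (3, 1), pool now (6, 5)
  P3: need (1, 5) fits (6, 5); releases (0, 1), pool now (6, 6)
  P0: need (6, 5) fits (6, 6); releases (0, 3), pool now (6, 9)
  P5: need (2, 6) fits (6, 9); releases (2, 2), pool now (8, 11)


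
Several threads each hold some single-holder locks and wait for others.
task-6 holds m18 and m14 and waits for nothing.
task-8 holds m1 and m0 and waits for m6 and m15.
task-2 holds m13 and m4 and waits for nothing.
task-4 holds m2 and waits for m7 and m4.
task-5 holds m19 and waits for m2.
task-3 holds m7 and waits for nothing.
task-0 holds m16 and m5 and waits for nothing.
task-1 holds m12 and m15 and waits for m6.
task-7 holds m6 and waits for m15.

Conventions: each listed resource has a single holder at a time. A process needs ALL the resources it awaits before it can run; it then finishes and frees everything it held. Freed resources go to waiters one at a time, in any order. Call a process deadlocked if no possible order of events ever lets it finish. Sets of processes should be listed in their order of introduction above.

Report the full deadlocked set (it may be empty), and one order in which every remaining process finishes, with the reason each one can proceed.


Deadlocked set: task-8, task-1 and task-7.
Key observation: the waits loop around task-1 -> task-7 -> task-1 with no way out; task-8 waits into the deadlock from upstream.
The rest can finish in the order task-2, task-3, task-0, task-4, task-5, task-6.
Check, step by step:
  task-2 waits on nothing -> runs at once and releases m13 and m4
  task-3 waits on nothing -> runs at once and releases m7
  task-0 waits on nothing -> runs at once and releases m16 and m5
  run task-4 (all its waits — m7 and m4 — are resolved); releases m2
  run task-5 (all its waits — m2 — are resolved); releases m19
  task-6 waits on nothing -> runs at once and releases m18 and m14


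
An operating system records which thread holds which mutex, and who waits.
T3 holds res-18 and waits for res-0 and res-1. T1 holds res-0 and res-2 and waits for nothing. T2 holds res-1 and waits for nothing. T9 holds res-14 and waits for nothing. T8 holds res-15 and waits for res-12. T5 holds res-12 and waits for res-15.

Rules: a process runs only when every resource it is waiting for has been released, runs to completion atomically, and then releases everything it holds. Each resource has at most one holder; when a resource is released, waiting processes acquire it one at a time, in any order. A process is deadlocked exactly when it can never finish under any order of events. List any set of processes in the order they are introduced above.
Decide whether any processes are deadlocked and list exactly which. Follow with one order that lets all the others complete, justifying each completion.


Deadlocked: T8 and T5.
Key observation: the cycle T8 -> T5 -> T8 can never break — each member waits on the next; no other process is dragged down with it.
A valid finishing order for the others: T1, T2, T3, T9.
Check, step by step:
  T1 waits on nothing -> runs at once and releases res-0 and res-2
  T2 waits on nothing -> runs at once and releases res-1
  run T3 (all its waits — res-0 and res-1 — are resolved); releases res-18
  T9 waits on nothing -> runs at once and releases res-14


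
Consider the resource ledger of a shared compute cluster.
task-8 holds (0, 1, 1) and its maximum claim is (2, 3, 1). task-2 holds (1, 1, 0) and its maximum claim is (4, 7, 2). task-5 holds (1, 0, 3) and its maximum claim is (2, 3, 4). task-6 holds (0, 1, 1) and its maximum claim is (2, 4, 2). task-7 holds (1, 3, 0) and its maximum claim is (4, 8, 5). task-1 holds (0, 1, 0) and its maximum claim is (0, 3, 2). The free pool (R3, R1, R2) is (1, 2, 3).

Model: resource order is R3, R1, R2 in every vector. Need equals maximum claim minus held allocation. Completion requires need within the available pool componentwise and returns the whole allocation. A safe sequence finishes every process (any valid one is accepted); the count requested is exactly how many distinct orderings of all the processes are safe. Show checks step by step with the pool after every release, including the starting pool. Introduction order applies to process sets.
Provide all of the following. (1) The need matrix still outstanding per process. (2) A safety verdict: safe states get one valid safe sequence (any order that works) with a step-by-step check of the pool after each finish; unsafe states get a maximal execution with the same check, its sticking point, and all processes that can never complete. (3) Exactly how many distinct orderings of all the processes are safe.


(1) Remaining need (order R3, R1, R2):
  task-8: (2, 2, 0)
  task-2: (3, 6, 2)
  task-5: (1, 3, 1)
  task-6: (2, 3, 1)
  task-7: (3, 5, 5)
  task-1: (0, 2, 2)
(2) UNSAFE.
Key observation: once task-1, task-5, task-8, task-6 finish, the pool peaks at (2, 5, 8) — and every remaining process still needs more R3 than that.
A maximal execution: task-1, task-5, task-8, task-6 — then nothing else fits. Check, step by step:
  pool = (1, 2, 3)
  task-1: need (0, 2, 2) fits (1, 2, 3); releases (0, 1, 0), pool now (1, 3, 3)
  task-5: need (1, 3, 1) fits (1, 3, 3); releases (1, 0, 3), pool now (2, 3, 6)
  task-8: need (2, 2, 0) fits (2, 3, 6); releases (0, 1, 1), pool now (2, 4, 7)
  task-6: need (2, 3, 1) fits (2, 4, 7); releases (0, 1, 1), pool now (2, 5, 8)
  blocked: task-2 wants (3, 6, 2), pool (2, 5, 8) — not enough R3 and R1
  blocked: task-7 wants (3, 5, 5), pool (2, 5, 8) — not enough R3
Permanently blocked: task-2 and task-7.
(3) The exact count: 0 of the possible complete orderings are safe sequences.


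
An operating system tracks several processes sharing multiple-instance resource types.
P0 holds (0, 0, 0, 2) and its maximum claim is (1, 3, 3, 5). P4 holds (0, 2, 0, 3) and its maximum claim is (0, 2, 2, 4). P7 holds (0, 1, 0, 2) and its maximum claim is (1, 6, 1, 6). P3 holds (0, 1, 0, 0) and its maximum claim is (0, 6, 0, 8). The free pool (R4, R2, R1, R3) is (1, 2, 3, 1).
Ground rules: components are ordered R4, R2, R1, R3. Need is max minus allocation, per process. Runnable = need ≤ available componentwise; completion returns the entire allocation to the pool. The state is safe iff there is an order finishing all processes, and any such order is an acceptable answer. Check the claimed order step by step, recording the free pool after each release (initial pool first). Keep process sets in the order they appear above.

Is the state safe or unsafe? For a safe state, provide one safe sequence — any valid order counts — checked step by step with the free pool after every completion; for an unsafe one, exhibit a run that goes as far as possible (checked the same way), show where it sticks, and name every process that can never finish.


The state is UNSAFE.
Key observation: no order helps: past P4, P0, the free pool tops out at (1, 4, 3, 6), below what each blocked process needs in R2.
Going as far as possible: P4, P0; after that, nothing fits. Verifying each step:
  pool = (1, 2, 3, 1)
  P4: need (0, 0, 2, 1) fits (1, 2, 3, 1); releases (0, 2, 0, 3), pool now (1, 4, 3, 4)
  P0: need (1, 3, 3, 3) fits (1, 4, 3, 4); releases (0, 0, 0, 2), pool now (1, 4, 3, 6)
  P7 cannot run: need (1, 5, 1, 4) vs free (1, 4, 3, 6) (insufficient R2)
  P3 cannot run: need (0, 5, 0, 8) vs free (1, 4, 3, 6) (insufficient R2 and R3)
Permanently blocked: P7 and P3.


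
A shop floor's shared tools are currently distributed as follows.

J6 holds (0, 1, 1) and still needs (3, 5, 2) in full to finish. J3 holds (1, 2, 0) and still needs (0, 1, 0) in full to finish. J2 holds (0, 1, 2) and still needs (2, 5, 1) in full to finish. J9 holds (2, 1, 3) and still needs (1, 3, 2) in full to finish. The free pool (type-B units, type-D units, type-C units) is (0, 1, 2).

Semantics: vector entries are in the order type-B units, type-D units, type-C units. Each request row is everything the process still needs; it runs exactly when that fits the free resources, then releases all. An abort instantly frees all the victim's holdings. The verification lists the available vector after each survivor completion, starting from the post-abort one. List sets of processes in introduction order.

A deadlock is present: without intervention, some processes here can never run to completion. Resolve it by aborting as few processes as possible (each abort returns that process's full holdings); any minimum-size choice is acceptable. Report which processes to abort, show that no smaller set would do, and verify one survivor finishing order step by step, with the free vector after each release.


Minimum abort set: J6.
Key observation: before aborting J6, J2 was permanently blocked — no order could ever run it; afterwards it completes at step 3.
No smaller set exists: with zero aborts the deadlock remains.
The survivors complete as J3, J9, J2. Walking it through (starting from the post-abort pool):
  pool = (0, 2, 3)
  J3: need (0, 1, 0) fits (0, 2, 3); releases (1, 2, 0), pool now (1, 4, 3)
  J9: need (1, 3, 2) fits (1, 4, 3); releases (2, 1, 3), pool now (3, 5, 6)
  J2: need (2, 5, 1) fits (3, 5, 6); releases (0, 1, 2), pool now (3, 6, 8)


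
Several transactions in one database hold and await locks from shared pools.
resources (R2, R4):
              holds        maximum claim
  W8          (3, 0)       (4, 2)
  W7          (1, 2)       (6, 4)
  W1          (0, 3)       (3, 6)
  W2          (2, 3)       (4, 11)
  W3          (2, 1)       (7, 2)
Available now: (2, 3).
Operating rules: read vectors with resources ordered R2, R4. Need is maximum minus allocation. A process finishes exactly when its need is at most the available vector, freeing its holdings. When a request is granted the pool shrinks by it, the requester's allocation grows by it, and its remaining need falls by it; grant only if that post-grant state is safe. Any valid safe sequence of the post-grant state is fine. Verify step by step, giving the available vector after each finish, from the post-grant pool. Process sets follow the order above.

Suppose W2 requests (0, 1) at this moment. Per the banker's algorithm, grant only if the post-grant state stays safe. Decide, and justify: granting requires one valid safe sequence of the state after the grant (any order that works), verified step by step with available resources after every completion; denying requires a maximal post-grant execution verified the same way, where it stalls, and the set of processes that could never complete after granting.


GRANT. The post-grant state is safe; one safe sequence: W8, W7, W1, W3, W2.
Key observation: after the grant the pool drops to (2, 2), which still lets W8 finish first and unwind the rest.
Step-by-step check of the post-grant state:
  pool = (2, 2)
  run W8 (needs (1, 2), free (2, 2)); after release of (3, 0) the pool is (5, 2)
  run W7 (needs (5, 2), free (5, 2)); after release of (1, 2) the pool is (6, 4)
  run W1 (needs (3, 3), free (6, 4)); after release of (0, 3) the pool is (6, 7)
  run W3 (needs (5, 1), free (6, 7)); after release of (2, 1) the pool is (8, 8)
  run W2 (needs (2, 7), free (8, 8)); after release of (2, 4) the pool is (10, 12)


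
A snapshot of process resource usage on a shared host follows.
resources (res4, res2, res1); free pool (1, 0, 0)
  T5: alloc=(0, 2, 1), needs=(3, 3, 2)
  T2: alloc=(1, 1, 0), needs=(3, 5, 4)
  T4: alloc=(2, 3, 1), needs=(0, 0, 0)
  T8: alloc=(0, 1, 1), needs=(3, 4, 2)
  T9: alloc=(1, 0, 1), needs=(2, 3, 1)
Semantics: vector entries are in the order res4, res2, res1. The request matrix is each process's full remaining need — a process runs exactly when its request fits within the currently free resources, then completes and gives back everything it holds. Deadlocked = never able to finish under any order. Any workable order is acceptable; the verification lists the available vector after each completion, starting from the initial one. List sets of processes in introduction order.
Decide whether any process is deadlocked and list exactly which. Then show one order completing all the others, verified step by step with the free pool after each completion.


No process is deadlocked.
Key observation: starting with T4, each completion frees enough for the next — no one is permanently blocked.
One completion order for the rest: T4, T9, T5, T8, T2. Step-by-step check:
  pool = (1, 0, 0)
  T4 needs (0, 0, 0) <= (1, 0, 0) -> finishes; pool += (2, 3, 1) = (3, 3, 1)
  T9 needs (2, 3, 1) <= (3, 3, 1) -> finishes; pool += (1, 0, 1) = (4, 3, 2)
  T5 needs (3, 3, 2) <= (4, 3, 2) -> finishes; pool += (0, 2, 1) = (4, 5, 3)
  T8 needs (3, 4, 2) <= (4, 5, 3) -> finishes; pool += (0, 1, 1) = (4, 6, 4)
  T2 needs (3, 5, 4) <= (4, 6, 4) -> finishes; pool += (1, 1, 0) = (5, 7, 4)


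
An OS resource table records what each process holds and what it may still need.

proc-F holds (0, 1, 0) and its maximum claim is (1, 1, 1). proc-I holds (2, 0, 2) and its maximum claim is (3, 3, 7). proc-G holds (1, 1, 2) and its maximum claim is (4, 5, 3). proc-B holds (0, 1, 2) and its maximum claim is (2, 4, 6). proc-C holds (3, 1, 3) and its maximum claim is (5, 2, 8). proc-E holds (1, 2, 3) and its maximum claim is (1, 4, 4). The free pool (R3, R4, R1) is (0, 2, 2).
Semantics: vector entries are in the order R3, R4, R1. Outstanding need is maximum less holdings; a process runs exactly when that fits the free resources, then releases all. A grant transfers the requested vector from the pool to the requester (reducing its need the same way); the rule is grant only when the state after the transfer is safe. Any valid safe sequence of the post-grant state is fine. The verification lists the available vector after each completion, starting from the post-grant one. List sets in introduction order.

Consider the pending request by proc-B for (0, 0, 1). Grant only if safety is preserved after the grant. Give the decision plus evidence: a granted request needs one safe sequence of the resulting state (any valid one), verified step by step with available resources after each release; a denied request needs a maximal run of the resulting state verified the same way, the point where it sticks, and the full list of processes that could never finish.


DENY — the pretend-granted state is unsafe.
Key observation: after proc-E, proc-F the pool peaks at (1, 5, 4), and each blocked process is short somewhere: proc-I on R1; proc-G on R3; proc-B on R3; proc-C on R3, R1.
On the post-grant state, proc-E, proc-F is a maximal run — nothing extends it. Verifying each step:
  pool = (0, 2, 1)
  proc-E needs (0, 2, 1) <= (0, 2, 1) -> finishes; pool += (1, 2, 3) = (1, 4, 4)
  proc-F needs (1, 0, 1) <= (1, 4, 4) -> finishes; pool += (0, 1, 0) = (1, 5, 4)
  proc-I still needs (1, 3, 5) but only (1, 5, 4) is free — short on R1
  proc-G still needs (3, 4, 1) but only (1, 5, 4) is free — short on R3
  proc-B still needs (2, 3, 3) but only (1, 5, 4) is free — short on R3
  proc-C still needs (2, 1, 5) but only (1, 5, 4) is free — short on R3 and R1
Processes that could never finish after the grant: proc-I, proc-G, proc-B and proc-C.


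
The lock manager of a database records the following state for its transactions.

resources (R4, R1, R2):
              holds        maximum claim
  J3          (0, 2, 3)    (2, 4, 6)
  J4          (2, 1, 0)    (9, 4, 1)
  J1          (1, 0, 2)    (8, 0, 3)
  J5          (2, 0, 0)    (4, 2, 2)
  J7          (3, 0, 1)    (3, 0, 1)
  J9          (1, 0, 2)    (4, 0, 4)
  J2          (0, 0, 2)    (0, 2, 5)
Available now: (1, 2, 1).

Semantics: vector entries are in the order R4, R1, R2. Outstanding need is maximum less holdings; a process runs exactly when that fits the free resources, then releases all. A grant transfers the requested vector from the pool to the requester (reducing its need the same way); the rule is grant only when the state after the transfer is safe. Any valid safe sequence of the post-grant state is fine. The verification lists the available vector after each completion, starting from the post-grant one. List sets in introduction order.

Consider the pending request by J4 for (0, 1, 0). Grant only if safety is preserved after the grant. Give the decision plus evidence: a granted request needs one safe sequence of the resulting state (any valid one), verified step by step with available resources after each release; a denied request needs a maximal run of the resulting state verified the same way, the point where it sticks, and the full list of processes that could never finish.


DENY — the pretend-granted state is unsafe.
Key observation: after J7, J9 the pool peaks at (5, 1, 4), and each blocked process is short somewhere: J3 on R1; J4 on R4, R1; J1 on R4; J5 on R1; J2 on R1.
Pretend the grant happened; the run J7, J9 goes as far as possible. Verifying each step:
  pool = (1, 1, 1)
  J7 needs (0, 0, 0) <= (1, 1, 1) -> finishes; pool += (3, 0, 1) = (4, 1, 2)
  J9 needs (3, 0, 2) <= (4, 1, 2) -> finishes; pool += (1, 0, 2) = (5, 1, 4)
  J3 still needs (2, 2, 3) but only (5, 1, 4) is free — short on R1
  J4 still needs (7, 2, 1) but only (5, 1, 4) is free — short on R4 and R1
  J1 still needs (7, 0, 1) but only (5, 1, 4) is free — short on R4
  J5 still needs (2, 2, 2) but only (5, 1, 4) is free — short on R1
  J2 still needs (0, 2, 3) but only (5, 1, 4) is free — short on R1
Processes that could never finish after the grant: J3, J4, J1, J5 and J2.


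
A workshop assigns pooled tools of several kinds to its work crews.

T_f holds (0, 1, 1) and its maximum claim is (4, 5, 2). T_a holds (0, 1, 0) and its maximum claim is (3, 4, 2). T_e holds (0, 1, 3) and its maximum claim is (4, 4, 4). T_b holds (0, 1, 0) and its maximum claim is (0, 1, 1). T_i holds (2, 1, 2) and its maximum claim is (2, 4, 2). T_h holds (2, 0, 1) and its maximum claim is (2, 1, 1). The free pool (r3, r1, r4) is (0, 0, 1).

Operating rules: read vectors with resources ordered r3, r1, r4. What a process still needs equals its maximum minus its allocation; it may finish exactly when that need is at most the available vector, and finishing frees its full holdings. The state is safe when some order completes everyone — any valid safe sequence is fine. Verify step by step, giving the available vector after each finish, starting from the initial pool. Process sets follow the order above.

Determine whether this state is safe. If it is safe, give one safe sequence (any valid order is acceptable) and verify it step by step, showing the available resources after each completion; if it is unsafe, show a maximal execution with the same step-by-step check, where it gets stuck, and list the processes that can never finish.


UNSAFE — no complete ordering exists.
Key observation: the pool after T_b, T_h is (2, 1, 2); every surviving request exceeds it in r1, so progress ends there.
The run T_b, T_h cannot be extended any further. Verifying each step:
  pool = (0, 0, 1)
  T_b needs (0, 0, 1) <= (0, 0, 1) -> finishes; pool += (0, 1, 0) = (0, 1, 1)
  T_h needs (0, 1, 0) <= (0, 1, 1) -> finishes; pool += (2, 0, 1) = (2, 1, 2)
  blocked: T_f wants (4, 4, 1), pool (2, 1, 2) — not enough r3 and r1
  blocked: T_a wants (3, 3, 2), pool (2, 1, 2) — not enough r3 and r1
  blocked: T_e wants (4, 3, 1), pool (2, 1, 2) — not enough r3 and r1
  blocked: T_i wants (0, 3, 0), pool (2, 1, 2) — not enough r1
Processes that can never finish: T_f, T_a, T_e and T_i.


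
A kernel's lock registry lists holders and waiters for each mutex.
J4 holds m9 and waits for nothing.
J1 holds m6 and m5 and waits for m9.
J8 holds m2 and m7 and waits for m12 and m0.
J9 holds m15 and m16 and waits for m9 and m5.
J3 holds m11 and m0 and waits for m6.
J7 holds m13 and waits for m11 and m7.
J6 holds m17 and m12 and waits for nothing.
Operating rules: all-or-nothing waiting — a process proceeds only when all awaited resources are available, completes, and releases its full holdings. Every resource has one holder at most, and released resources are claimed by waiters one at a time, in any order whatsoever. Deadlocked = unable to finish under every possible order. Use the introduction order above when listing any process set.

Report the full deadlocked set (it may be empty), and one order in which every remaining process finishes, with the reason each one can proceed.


The deadlocked set is empty.
Key observation: the wait graph is acyclic; completion cascades from the unblocked processes through everyone else.
The rest can finish in the order J4, J6, J1, J3, J9, J8, J7.
Verifying each step:
  run J4 (it waits on nothing); releases m9
  run J6 (it waits on nothing); releases m17 and m12
  J1 waits on m9 — all released -> runs and releases m6 and m5
  J3 waits on m6 — all released -> runs and releases m11 and m0
  J9 waits on m9 and m5 — all released -> runs and releases m15 and m16
  J8 waits on m12 and m0 — all released -> runs and releases m2 and m7
  J7 waits on m11 and m7 — all released -> runs and releases m13


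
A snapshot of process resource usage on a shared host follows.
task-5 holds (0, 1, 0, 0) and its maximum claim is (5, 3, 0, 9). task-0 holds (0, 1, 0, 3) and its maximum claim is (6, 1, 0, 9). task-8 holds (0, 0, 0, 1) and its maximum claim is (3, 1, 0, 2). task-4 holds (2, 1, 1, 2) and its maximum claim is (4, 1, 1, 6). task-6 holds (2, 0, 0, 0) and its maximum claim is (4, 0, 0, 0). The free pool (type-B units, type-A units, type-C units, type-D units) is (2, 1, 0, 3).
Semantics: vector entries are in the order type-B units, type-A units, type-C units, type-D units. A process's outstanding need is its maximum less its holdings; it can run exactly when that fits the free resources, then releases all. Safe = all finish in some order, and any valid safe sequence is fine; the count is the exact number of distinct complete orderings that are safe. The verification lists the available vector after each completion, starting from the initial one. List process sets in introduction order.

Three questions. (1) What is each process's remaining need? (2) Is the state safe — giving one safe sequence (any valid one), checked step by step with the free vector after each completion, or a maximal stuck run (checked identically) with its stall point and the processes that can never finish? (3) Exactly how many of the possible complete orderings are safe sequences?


(1) Remaining need (order type-B units, type-A units, type-C units, type-D units):
  task-5: (5, 2, 0, 9)
  task-0: (6, 0, 0, 6)
  task-8: (3, 1, 0, 1)
  task-4: (2, 0, 0, 4)
  task-6: (2, 0, 0, 0)
(2) The state is SAFE; one workable sequence: task-6, task-8, task-4, task-0, task-5.
Key observation: reading the order forward, task-6 is the first process whose need (2, 0, 0, 0) meets the free pool (2, 1, 0, 3) exactly on a resource it requests.
Verifying each step:
  pool = (2, 1, 0, 3)
  task-6 needs (2, 0, 0, 0) <= (2, 1, 0, 3) -> finishes; pool += (2, 0, 0, 0) = (4, 1, 0, 3)
  task-8 needs (3, 1, 0, 1) <= (4, 1, 0, 3) -> finishes; pool += (0, 0, 0, 1) = (4, 1, 0, 4)
  task-4 needs (2, 0, 0, 4) <= (4, 1, 0, 4) -> finishes; pool += (2, 1, 1, 2) = (6, 2, 1, 6)
  task-0 needs (6, 0, 0, 6) <= (6, 2, 1, 6) -> finishes; pool += (0, 1, 0, 3) = (6, 3, 1, 9)
  task-5 needs (5, 2, 0, 9) <= (6, 3, 1, 9) -> finishes; pool += (0, 1, 0, 0) = (6, 4, 1, 9)
(3) Precisely 1 of the possible complete orderings is a safe sequence.


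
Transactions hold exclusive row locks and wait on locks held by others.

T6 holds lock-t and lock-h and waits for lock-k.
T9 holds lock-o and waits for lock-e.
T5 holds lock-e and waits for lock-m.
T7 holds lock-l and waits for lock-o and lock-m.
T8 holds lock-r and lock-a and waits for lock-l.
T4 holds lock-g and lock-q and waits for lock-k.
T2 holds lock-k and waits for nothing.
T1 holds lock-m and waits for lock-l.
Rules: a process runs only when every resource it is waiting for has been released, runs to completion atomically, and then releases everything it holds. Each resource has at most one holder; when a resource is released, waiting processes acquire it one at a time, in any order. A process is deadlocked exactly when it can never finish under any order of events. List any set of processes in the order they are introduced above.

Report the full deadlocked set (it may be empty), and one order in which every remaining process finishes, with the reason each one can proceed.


Deadlocked set: T9, T5, T7, T8 and T1.
Key observation: along T9 -> T5 -> T1 -> T7 -> T9, each member waits on what the next one holds — a deadlock; T8 waits into the deadlock from upstream.
The rest can finish in the order T2, T4, T6.
Verifying each step:
  run T2 (it waits on nothing); releases lock-k
  run T4 (all its waits — lock-k — are resolved); releases lock-g and lock-q
  run T6 (all its waits — lock-k — are resolved); releases lock-t and lock-h
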